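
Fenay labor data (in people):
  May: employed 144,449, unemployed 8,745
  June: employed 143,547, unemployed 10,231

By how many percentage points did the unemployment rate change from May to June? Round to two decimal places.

The unemployment rate changed by +0.94 percentage points.

May: labor force = 144,449 + 8,745 = 153,194; u = 8,745/153,194 = 5.71%.
June: labor force = 143,547 + 10,231 = 153,778; u = 10,231/153,778 = 6.65%.
Change = 6.65% − 5.71% = +0.94 pp.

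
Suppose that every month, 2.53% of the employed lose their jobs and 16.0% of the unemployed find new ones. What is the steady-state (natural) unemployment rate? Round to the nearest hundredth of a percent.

Steady-state unemployment rate ≈ 13.65%.

At steady state the flows balance: s·E = f·U, so U/(E+U) = s/(s+f).
u* = 2.53 / (2.53 + 16.0) = 2.53 / 18.53 = 13.65%.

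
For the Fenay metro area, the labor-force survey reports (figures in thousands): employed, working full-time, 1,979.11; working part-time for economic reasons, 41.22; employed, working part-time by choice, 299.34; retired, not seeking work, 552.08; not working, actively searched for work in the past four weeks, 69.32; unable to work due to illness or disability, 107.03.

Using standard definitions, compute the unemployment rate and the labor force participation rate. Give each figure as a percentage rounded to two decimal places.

Employed = 1,979.11 + 41.22 + 299.34 = 2,319.67 thousand (anyone who worked, including part-time for economic reasons, counts as employed).
Unemployed = 69.32 thousand.
Labor force = 2,319.67 + 69.32 = 2,388.99 thousand.
Not in labor force = 552.08 + 107.03 = 659.11 thousand (those not working and not actively searching are outside the labor force).
Civilian working-age population = 2,388.99 + 659.11 = 3,048.10 thousand.
Unemployment rate = 69.32 / 2,388.99 = 2.90%.
Labor force participation rate = 2,388.99 / 3,048.10 = 78.38%.

Unemployment rate ≈ 2.90%; labor force participation rate ≈ 78.38%.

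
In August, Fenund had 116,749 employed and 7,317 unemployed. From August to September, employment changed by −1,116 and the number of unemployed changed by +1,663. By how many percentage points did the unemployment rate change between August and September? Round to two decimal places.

The unemployment rate changed by +1.31 percentage points.

August: labor force = 116,749 + 7,317 = 124,066; u = 7,317/124,066 = 5.90%.
September: labor force = 115,633 + 8,980 = 124,613; u = 8,980/124,613 = 7.21%.
Change = 7.21% − 5.90% = +1.31 pp.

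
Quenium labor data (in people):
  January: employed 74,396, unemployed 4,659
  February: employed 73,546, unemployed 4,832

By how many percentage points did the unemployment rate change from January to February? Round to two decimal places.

January: labor force = 74,396 + 4,659 = 79,055; u = 4,659/79,055 = 5.89%.
February: labor force = 73,546 + 4,832 = 78,378; u = 4,832/78,378 = 6.16%.
Change = 6.16% − 5.89% = +0.27 pp.

The unemployment rate changed by +0.27 percentage points.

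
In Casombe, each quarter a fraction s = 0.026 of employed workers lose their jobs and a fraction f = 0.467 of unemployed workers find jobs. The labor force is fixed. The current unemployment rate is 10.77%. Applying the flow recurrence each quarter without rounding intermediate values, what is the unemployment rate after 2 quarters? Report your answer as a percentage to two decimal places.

With a fixed labor force, u_{t+1} = u_t + s·(1−u_t) − f·u_t = u_t·(1−s−f) + s.
Here 1−s−f = 0.507 and s = 0.026.
u_1 = 0.107700 × 0.507 + 0.026 = 0.080604.
u_2 = 0.080604 × 0.507 + 0.026 = 0.066866.

Unemployment rate after two quarters ≈ 6.69%.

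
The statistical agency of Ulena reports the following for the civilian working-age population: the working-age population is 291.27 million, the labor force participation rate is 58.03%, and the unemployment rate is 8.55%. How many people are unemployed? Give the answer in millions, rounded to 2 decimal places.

About 14.45 million are unemployed.

Labor force = 0.5803 × 291.27 = 169.02 million.
Unemployed = 0.0855 × 169.02 ≈ 14.45 million.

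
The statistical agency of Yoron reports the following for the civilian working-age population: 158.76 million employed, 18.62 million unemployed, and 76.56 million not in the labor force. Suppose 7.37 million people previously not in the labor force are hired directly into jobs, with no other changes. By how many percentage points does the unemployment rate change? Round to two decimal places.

Initially, labor force = 158.76 + 18.62 = 177.38 million, so u = 18.62/177.38 = 10.50%.
After the change, employed and labor force both rise by 7.37; unemployed unchanged → E = 166.13, U = 18.62, labor force = 184.75 million.
New unemployment rate = 18.62 / 184.75 = 10.08%.
Change = 10.08% − 10.50% = −0.42 percentage points.

The unemployment rate changes by −0.42 percentage points.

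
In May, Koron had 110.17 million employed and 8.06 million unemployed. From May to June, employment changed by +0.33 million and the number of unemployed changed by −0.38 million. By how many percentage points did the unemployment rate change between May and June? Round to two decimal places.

The unemployment rate changed by −0.32 percentage points.

May: labor force = 110.17 + 8.06 = 118.23; u = 8.06/118.23 = 6.82%.
June: labor force = 110.50 + 7.68 = 118.18; u = 7.68/118.18 = 6.50%.
Change = 6.50% − 6.82% = −0.32 pp.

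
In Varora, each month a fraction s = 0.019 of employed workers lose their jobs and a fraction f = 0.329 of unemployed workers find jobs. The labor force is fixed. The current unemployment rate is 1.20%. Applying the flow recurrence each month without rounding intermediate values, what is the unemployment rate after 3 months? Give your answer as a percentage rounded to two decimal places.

Unemployment rate after three months ≈ 4.28%.

With a fixed labor force, u_{t+1} = u_t + s·(1−u_t) − f·u_t = u_t·(1−s−f) + s.
Here 1−s−f = 0.652 and s = 0.019.
u_1 = 0.012000 × 0.652 + 0.019 = 0.026824.
u_2 = 0.026824 × 0.652 + 0.019 = 0.036489.
u_3 = 0.036489 × 0.652 + 0.019 = 0.042791.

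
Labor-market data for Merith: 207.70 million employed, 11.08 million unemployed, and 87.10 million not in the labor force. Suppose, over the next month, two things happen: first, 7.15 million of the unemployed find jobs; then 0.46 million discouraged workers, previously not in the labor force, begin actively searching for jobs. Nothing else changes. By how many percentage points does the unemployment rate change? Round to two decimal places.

Initially, labor force = 207.70 + 11.08 = 218.78 million, so u = 11.08/218.78 = 5.06%.
After the first change, unemployed falls and employed rises by 7.15; labor force unchanged → E = 214.85, U = 3.93, labor force = 218.78 million.
After the second change, unemployed and labor force both rise by 0.46 → E = 214.85, U = 4.39, labor force = 219.24 million.
New unemployment rate = 4.39 / 219.24 = 2.00%.
Change = 2.00% − 5.06% = −3.06 percentage points.

The unemployment rate changes by −3.06 percentage points.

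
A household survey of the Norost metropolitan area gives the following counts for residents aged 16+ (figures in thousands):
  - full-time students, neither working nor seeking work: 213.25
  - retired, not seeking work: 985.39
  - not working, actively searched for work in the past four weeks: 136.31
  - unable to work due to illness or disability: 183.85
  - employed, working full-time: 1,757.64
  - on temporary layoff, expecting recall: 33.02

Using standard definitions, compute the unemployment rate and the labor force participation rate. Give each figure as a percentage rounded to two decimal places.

Unemployment rate ≈ 8.79%; labor force participation rate ≈ 58.23%.

Employed = 1,757.64 thousand.
Unemployed = 136.31 + 33.02 = 169.33 thousand (jobless and actively searching, or on temporary layoff).
Labor force = 1,757.64 + 169.33 = 1,926.97 thousand.
Not in labor force = 213.25 + 985.39 + 183.85 = 1,382.49 thousand (those not working and not actively searching are outside the labor force).
Civilian working-age population = 1,926.97 + 1,382.49 = 3,309.46 thousand.
Unemployment rate = 169.33 / 1,926.97 = 8.79%.
Labor force participation rate = 1,926.97 / 3,309.46 = 58.23%.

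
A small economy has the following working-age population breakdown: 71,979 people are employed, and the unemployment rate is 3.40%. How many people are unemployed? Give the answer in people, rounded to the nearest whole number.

About 2,533 are unemployed.

Let U be the number unemployed. The labor force is E + U, and U/(E+U) = 0.0340.
So U = 0.0340 × 71,979 / (1 − 0.0340) = 2447.29 / 0.9660 ≈ 2,533.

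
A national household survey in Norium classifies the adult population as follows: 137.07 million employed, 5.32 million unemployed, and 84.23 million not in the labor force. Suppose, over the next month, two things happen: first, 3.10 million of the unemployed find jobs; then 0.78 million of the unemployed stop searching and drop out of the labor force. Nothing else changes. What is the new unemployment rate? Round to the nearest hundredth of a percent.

New unemployment rate ≈ 1.02%.

Initially, labor force = 137.07 + 5.32 = 142.39 million, so u = 5.32/142.39 = 3.74%.
After the first change, unemployed falls and employed rises by 3.10; labor force unchanged → E = 140.17, U = 2.22, labor force = 142.39 million.
After the second change, unemployed and labor force both fall by 0.78 → E = 140.17, U = 1.44, labor force = 141.61 million.
New unemployment rate = 1.44 / 141.61 = 1.02%.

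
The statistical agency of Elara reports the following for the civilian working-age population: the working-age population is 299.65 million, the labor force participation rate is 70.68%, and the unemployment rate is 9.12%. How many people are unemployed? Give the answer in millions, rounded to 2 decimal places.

About 19.32 million are unemployed.

Labor force = 0.7068 × 299.65 = 211.79 million.
Unemployed = 0.0912 × 211.79 ≈ 19.32 million.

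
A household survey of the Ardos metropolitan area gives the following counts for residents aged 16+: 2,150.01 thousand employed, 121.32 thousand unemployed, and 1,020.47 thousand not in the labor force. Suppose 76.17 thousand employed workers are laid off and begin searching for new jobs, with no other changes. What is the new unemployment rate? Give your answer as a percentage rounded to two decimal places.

New unemployment rate ≈ 8.69%.

Initially, labor force = 2,150.01 + 121.32 = 2,271.33 thousand, so u = 121.32/2,271.33 = 5.34%.
After the change, employed falls and unemployed rises by 76.17; labor force unchanged → E = 2,073.84, U = 197.49, labor force = 2,271.33 thousand.
New unemployment rate = 197.49 / 2,271.33 = 8.69%.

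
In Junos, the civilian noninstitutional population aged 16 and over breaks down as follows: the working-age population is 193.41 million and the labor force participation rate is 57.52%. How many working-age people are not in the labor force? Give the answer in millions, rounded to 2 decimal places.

Share not in the labor force = 1 − 0.5752 = 0.4248.
Not in labor force = 0.4248 × 193.41 ≈ 82.16 million.

About 82.16 million are not in the labor force.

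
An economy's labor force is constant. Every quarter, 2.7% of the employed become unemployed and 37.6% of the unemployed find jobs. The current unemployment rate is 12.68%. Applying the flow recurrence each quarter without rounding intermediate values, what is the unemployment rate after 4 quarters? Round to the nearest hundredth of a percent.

With a fixed labor force, u_{t+1} = u_t + s·(1−u_t) − f·u_t = u_t·(1−s−f) + s.
Here 1−s−f = 0.597 and s = 0.027.
u_1 = 0.126800 × 0.597 + 0.027 = 0.102700.
u_2 = 0.102700 × 0.597 + 0.027 = 0.088312.
u_3 = 0.088312 × 0.597 + 0.027 = 0.079722.
u_4 = 0.079722 × 0.597 + 0.027 = 0.074594.

Unemployment rate after four quarters ≈ 7.46%.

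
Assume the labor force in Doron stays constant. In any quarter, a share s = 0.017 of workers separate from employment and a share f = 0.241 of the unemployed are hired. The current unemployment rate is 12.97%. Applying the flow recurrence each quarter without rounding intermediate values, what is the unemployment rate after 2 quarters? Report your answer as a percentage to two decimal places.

With a fixed labor force, u_{t+1} = u_t + s·(1−u_t) − f·u_t = u_t·(1−s−f) + s.
Here 1−s−f = 0.742 and s = 0.017.
u_1 = 0.129700 × 0.742 + 0.017 = 0.113237.
u_2 = 0.113237 × 0.742 + 0.017 = 0.101022.

Unemployment rate after two quarters ≈ 10.10%.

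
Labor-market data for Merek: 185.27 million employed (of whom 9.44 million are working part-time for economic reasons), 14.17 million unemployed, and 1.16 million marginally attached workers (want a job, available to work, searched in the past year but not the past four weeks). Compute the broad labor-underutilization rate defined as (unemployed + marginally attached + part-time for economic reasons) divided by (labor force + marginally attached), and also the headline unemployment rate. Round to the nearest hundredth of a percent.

Labor force = 185.27 + 14.17 = 199.44 million.
Numerator = 14.17 + 1.16 + 9.44 = 24.77 million.
Denominator = 199.44 + 1.16 = 200.60 million.
Broad rate = 24.77 / 200.60 = 12.35%.
Headline unemployment rate = 14.17 / 199.44 = 7.10%.

Broad underutilization rate ≈ 12.35%; headline unemployment rate ≈ 7.10%.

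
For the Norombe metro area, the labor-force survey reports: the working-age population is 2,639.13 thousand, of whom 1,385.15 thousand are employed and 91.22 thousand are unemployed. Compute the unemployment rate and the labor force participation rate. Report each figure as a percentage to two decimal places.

Labor force = employed + unemployed = 1,385.15 + 91.22 = 1,476.37 thousand.
Unemployment rate = 91.22 / 1,476.37 = 6.18%.
Labor force participation rate = 1,476.37 / 2,639.13 = 55.94%.

Unemployment rate ≈ 6.18%; labor force participation rate ≈ 55.94%.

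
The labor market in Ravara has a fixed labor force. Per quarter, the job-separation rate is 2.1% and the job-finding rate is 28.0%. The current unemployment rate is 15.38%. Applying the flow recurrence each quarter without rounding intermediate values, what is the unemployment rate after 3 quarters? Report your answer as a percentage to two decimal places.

Unemployment rate after three quarters ≈ 9.85%.

With a fixed labor force, u_{t+1} = u_t + s·(1−u_t) − f·u_t = u_t·(1−s−f) + s.
Here 1−s−f = 0.699 and s = 0.021.
u_1 = 0.153800 × 0.699 + 0.021 = 0.128506.
u_2 = 0.128506 × 0.699 + 0.021 = 0.110826.
u_3 = 0.110826 × 0.699 + 0.021 = 0.098467.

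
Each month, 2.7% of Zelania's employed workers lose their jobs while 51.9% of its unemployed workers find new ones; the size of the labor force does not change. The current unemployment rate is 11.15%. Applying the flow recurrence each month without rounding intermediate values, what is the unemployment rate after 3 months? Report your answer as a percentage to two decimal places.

With a fixed labor force, u_{t+1} = u_t + s·(1−u_t) − f·u_t = u_t·(1−s−f) + s.
Here 1−s−f = 0.454 and s = 0.027.
u_1 = 0.111500 × 0.454 + 0.027 = 0.077621.
u_2 = 0.077621 × 0.454 + 0.027 = 0.062240.
u_3 = 0.062240 × 0.454 + 0.027 = 0.055257.

Unemployment rate after three months ≈ 5.53%.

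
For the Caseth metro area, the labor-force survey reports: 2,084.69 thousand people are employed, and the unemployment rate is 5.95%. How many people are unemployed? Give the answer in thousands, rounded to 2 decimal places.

About 131.89 thousand are unemployed.

Let U be the number unemployed. The labor force is E + U, and U/(E+U) = 0.0595.
So U = 0.0595 × 2,084.69 / (1 − 0.0595) = 124.0391 / 0.9405 ≈ 131.89 thousand.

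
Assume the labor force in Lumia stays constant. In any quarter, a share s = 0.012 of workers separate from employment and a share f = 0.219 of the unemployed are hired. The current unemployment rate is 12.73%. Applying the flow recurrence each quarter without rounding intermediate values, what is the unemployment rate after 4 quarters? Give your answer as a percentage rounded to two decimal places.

Unemployment rate after four quarters ≈ 7.83%.

With a fixed labor force, u_{t+1} = u_t + s·(1−u_t) − f·u_t = u_t·(1−s−f) + s.
Here 1−s−f = 0.769 and s = 0.012.
u_1 = 0.127300 × 0.769 + 0.012 = 0.109894.
u_2 = 0.109894 × 0.769 + 0.012 = 0.096508.
u_3 = 0.096508 × 0.769 + 0.012 = 0.086215.
u_4 = 0.086215 × 0.769 + 0.012 = 0.078299.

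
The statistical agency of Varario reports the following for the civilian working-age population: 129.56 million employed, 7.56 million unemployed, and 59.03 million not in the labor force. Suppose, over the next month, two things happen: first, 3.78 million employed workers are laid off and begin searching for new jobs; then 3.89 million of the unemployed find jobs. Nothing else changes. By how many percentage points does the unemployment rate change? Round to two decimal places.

Initially, labor force = 129.56 + 7.56 = 137.12 million, so u = 7.56/137.12 = 5.51%.
After the first change, employed falls and unemployed rises by 3.78; labor force unchanged → E = 125.78, U = 11.34, labor force = 137.12 million.
After the second change, unemployed falls and employed rises by 3.89; labor force unchanged → E = 129.67, U = 7.45, labor force = 137.12 million.
New unemployment rate = 7.45 / 137.12 = 5.43%.
Change = 5.43% − 5.51% = −0.08 percentage points.

The unemployment rate changes by −0.08 percentage points.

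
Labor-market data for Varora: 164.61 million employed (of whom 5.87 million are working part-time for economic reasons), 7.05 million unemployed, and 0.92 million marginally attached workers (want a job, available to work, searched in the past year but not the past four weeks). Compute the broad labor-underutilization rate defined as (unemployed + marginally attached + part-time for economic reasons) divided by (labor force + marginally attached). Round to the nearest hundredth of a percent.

Broad underutilization rate ≈ 8.02%.

Labor force = 164.61 + 7.05 = 171.66 million.
Numerator = 7.05 + 0.92 + 5.87 = 13.84 million.
Denominator = 171.66 + 0.92 = 172.58 million.
Broad rate = 13.84 / 172.58 = 8.02%.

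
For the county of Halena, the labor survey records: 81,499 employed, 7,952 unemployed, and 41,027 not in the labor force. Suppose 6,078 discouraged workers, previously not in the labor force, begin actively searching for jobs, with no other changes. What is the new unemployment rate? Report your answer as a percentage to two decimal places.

Initially, labor force = 81,499 + 7,952 = 89,451, so u = 7,952/89,451 = 8.89%.
After the change, unemployed and labor force both rise by 6,078 → E = 81,499, U = 14,030, labor force = 95,529.
New unemployment rate = 14,030 / 95,529 = 14.69%.

New unemployment rate ≈ 14.69%.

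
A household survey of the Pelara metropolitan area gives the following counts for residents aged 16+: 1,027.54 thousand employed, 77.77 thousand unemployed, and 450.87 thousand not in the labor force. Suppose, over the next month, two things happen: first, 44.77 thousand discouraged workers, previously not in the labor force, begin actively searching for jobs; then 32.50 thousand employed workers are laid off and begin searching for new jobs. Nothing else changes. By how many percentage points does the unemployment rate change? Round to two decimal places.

Initially, labor force = 1,027.54 + 77.77 = 1,105.31 thousand, so u = 77.77/1,105.31 = 7.04%.
After the first change, unemployed and labor force both rise by 44.77 → E = 1,027.54, U = 122.54, labor force = 1,150.08 thousand.
After the second change, employed falls and unemployed rises by 32.50; labor force unchanged → E = 995.04, U = 155.04, labor force = 1,150.08 thousand.
New unemployment rate = 155.04 / 1,150.08 = 13.48%.
Change = 13.48% − 7.04% = +6.44 percentage points.

The unemployment rate changes by +6.44 percentage points.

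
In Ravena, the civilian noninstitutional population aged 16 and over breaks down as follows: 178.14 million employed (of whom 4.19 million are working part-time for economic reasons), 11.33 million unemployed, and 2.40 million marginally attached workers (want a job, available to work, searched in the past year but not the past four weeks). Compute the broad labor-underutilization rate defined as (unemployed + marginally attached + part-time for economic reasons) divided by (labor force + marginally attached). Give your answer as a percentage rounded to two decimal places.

Broad underutilization rate ≈ 9.34%.

Labor force = 178.14 + 11.33 = 189.47 million.
Numerator = 11.33 + 2.40 + 4.19 = 17.92 million.
Denominator = 189.47 + 2.40 = 191.87 million.
Broad rate = 17.92 / 191.87 = 9.34%.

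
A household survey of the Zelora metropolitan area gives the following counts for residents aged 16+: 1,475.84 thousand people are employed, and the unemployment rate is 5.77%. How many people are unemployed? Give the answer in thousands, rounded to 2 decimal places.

Let U be the number unemployed. The labor force is E + U, and U/(E+U) = 0.0577.
So U = 0.0577 × 1,475.84 / (1 − 0.0577) = 85.1560 / 0.9423 ≈ 90.37 thousand.

About 90.37 thousand are unemployed.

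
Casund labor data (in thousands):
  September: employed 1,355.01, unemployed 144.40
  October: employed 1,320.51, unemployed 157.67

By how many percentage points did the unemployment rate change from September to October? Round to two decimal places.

September: labor force = 1,355.01 + 144.40 = 1,499.41; u = 144.40/1,499.41 = 9.63%.
October: labor force = 1,320.51 + 157.67 = 1,478.18; u = 157.67/1,478.18 = 10.67%.
Change = 10.67% − 9.63% = +1.04 pp.

The unemployment rate changed by +1.04 percentage points.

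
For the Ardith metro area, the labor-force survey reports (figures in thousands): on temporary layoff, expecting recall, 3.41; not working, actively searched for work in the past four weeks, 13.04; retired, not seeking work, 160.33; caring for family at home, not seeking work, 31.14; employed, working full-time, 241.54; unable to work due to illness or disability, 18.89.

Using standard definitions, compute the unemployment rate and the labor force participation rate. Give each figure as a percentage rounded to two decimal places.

Employed = 241.54 thousand.
Unemployed = 3.41 + 13.04 = 16.45 thousand (jobless and actively searching, or on temporary layoff).
Labor force = 241.54 + 16.45 = 257.99 thousand.
Not in labor force = 160.33 + 31.14 + 18.89 = 210.36 thousand (those not working and not actively searching are outside the labor force).
Civilian working-age population = 257.99 + 210.36 = 468.35 thousand.
Unemployment rate = 16.45 / 257.99 = 6.38%.
Labor force participation rate = 257.99 / 468.35 = 55.08%.

Unemployment rate ≈ 6.38%; labor force participation rate ≈ 55.08%.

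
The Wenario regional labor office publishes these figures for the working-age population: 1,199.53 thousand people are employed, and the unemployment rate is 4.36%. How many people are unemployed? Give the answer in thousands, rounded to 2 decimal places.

Let U be the number unemployed. The labor force is E + U, and U/(E+U) = 0.0436.
So U = 0.0436 × 1,199.53 / (1 − 0.0436) = 52.2995 / 0.9564 ≈ 54.68 thousand.

About 54.68 thousand are unemployed.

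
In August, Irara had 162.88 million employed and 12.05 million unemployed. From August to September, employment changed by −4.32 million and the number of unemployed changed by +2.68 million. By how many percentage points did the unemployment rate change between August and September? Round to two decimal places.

The unemployment rate changed by +1.61 percentage points.

August: labor force = 162.88 + 12.05 = 174.93; u = 12.05/174.93 = 6.89%.
September: labor force = 158.56 + 14.73 = 173.29; u = 14.73/173.29 = 8.50%.
Change = 8.50% − 6.89% = +1.61 pp.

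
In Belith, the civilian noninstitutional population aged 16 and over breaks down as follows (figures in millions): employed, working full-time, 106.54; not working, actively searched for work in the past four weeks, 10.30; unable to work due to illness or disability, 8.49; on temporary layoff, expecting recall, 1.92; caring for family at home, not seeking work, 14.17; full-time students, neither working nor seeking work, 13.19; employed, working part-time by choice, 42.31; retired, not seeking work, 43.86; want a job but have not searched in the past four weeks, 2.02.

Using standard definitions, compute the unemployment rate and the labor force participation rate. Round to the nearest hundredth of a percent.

Unemployment rate ≈ 7.59%; labor force participation rate ≈ 66.34%.

Employed = 106.54 + 42.31 = 148.85 million.
Unemployed = 10.30 + 1.92 = 12.22 million (jobless and actively searching, or on temporary layoff).
Labor force = 148.85 + 12.22 = 161.07 million.
Not in labor force = 8.49 + 14.17 + 13.19 + 43.86 + 2.02 = 81.73 million (those not working and not actively searching are outside the labor force — including those who want a job but have given up searching).
Civilian working-age population = 161.07 + 81.73 = 242.80 million.
Unemployment rate = 12.22 / 161.07 = 7.59%.
Labor force participation rate = 161.07 / 242.80 = 66.34%.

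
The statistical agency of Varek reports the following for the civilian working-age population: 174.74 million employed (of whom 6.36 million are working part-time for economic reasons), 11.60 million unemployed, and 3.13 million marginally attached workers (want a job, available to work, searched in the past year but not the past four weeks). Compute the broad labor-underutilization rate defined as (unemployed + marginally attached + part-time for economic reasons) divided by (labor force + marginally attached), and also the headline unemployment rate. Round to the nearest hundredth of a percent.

Broad underutilization rate ≈ 11.13%; headline unemployment rate ≈ 6.23%.

Labor force = 174.74 + 11.60 = 186.34 million.
Numerator = 11.60 + 3.13 + 6.36 = 21.09 million.
Denominator = 186.34 + 3.13 = 189.47 million.
Broad rate = 21.09 / 189.47 = 11.13%.
Headline unemployment rate = 11.60 / 186.34 = 6.23%.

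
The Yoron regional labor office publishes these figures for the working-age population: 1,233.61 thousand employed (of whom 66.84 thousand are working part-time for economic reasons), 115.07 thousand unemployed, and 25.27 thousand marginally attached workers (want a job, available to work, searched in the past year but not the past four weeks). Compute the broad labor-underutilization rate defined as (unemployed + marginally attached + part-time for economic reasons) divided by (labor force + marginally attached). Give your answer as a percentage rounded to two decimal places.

Labor force = 1,233.61 + 115.07 = 1,348.68 thousand.
Numerator = 115.07 + 25.27 + 66.84 = 207.18 thousand.
Denominator = 1,348.68 + 25.27 = 1,373.95 thousand.
Broad rate = 207.18 / 1,373.95 = 15.08%.

Broad underutilization rate ≈ 15.08%.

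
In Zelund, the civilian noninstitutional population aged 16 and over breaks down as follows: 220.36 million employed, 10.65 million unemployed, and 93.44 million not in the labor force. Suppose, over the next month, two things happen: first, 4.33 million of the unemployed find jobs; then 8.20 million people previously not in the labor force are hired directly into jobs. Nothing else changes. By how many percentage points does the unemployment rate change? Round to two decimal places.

The unemployment rate changes by −1.97 percentage points.

Initially, labor force = 220.36 + 10.65 = 231.01 million, so u = 10.65/231.01 = 4.61%.
After the first change, unemployed falls and employed rises by 4.33; labor force unchanged → E = 224.69, U = 6.32, labor force = 231.01 million.
After the second change, employed and labor force both rise by 8.20; unemployed unchanged → E = 232.89, U = 6.32, labor force = 239.21 million.
New unemployment rate = 6.32 / 239.21 = 2.64%.
Change = 2.64% − 4.61% = −1.97 percentage points.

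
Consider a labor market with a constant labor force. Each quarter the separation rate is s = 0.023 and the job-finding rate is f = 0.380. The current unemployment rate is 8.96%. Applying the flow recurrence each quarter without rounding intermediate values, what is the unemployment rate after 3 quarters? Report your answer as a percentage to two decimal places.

With a fixed labor force, u_{t+1} = u_t + s·(1−u_t) − f·u_t = u_t·(1−s−f) + s.
Here 1−s−f = 0.597 and s = 0.023.
u_1 = 0.089600 × 0.597 + 0.023 = 0.076491.
u_2 = 0.076491 × 0.597 + 0.023 = 0.068665.
u_3 = 0.068665 × 0.597 + 0.023 = 0.063993.

Unemployment rate after three quarters ≈ 6.40%.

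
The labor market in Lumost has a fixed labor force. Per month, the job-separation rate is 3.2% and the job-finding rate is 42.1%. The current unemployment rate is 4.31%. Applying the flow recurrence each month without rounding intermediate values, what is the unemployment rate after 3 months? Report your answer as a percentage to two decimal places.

With a fixed labor force, u_{t+1} = u_t + s·(1−u_t) − f·u_t = u_t·(1−s−f) + s.
Here 1−s−f = 0.547 and s = 0.032.
u_1 = 0.043100 × 0.547 + 0.032 = 0.055576.
u_2 = 0.055576 × 0.547 + 0.032 = 0.062400.
u_3 = 0.062400 × 0.547 + 0.032 = 0.066133.

Unemployment rate after three months ≈ 6.61%.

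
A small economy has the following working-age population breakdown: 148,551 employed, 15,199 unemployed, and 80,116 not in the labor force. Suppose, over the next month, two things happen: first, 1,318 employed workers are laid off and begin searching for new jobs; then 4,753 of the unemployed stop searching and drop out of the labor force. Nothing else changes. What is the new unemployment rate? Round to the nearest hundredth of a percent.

Initially, labor force = 148,551 + 15,199 = 163,750, so u = 15,199/163,750 = 9.28%.
After the first change, employed falls and unemployed rises by 1,318; labor force unchanged → E = 147,233, U = 16,517, labor force = 163,750.
After the second change, unemployed and labor force both fall by 4,753 → E = 147,233, U = 11,764, labor force = 158,997.
New unemployment rate = 11,764 / 158,997 = 7.40%.

New unemployment rate ≈ 7.40%.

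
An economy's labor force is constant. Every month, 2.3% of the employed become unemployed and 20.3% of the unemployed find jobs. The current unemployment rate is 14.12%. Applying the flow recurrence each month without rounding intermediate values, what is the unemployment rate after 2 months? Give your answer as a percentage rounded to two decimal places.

With a fixed labor force, u_{t+1} = u_t + s·(1−u_t) − f·u_t = u_t·(1−s−f) + s.
Here 1−s−f = 0.774 and s = 0.023.
u_1 = 0.141200 × 0.774 + 0.023 = 0.132289.
u_2 = 0.132289 × 0.774 + 0.023 = 0.125392.

Unemployment rate after two months ≈ 12.54%.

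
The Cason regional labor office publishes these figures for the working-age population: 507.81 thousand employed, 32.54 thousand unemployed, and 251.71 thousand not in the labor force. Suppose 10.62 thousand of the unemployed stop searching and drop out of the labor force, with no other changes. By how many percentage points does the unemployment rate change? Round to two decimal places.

Initially, labor force = 507.81 + 32.54 = 540.35 thousand, so u = 32.54/540.35 = 6.02%.
After the change, unemployed and labor force both fall by 10.62 → E = 507.81, U = 21.92, labor force = 529.73 thousand.
New unemployment rate = 21.92 / 529.73 = 4.14%.
Change = 4.14% − 6.02% = −1.88 percentage points.

The unemployment rate changes by −1.88 percentage points.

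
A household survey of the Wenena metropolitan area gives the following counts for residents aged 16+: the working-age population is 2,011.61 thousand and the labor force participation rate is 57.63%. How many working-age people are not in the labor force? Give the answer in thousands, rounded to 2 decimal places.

About 852.32 thousand are not in the labor force.

Share not in the labor force = 1 − 0.5763 = 0.4237.
Not in labor force = 0.4237 × 2,011.61 ≈ 852.32 thousand.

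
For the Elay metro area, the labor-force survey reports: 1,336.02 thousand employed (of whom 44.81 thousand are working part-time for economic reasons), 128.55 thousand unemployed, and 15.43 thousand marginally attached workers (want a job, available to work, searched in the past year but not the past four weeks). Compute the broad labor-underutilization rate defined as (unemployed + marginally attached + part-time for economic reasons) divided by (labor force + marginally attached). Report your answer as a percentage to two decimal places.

Labor force = 1,336.02 + 128.55 = 1,464.57 thousand.
Numerator = 128.55 + 15.43 + 44.81 = 188.79 thousand.
Denominator = 1,464.57 + 15.43 = 1,480.00 thousand.
Broad rate = 188.79 / 1,480.00 = 12.76%.

Broad underutilization rate ≈ 12.76%.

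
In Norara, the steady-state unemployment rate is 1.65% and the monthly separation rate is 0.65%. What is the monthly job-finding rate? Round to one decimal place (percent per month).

Job-finding rate ≈ 38.7% per month.

From u* = s/(s+f): f = s·(1−u)/u.
f = 0.65 × (1 − 0.0165) / 0.0165 = 0.6393 / 0.0165 ≈ 38.7% per month.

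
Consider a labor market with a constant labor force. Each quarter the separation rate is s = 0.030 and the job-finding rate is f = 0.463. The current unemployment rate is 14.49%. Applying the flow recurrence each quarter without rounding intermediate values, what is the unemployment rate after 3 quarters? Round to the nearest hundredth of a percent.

With a fixed labor force, u_{t+1} = u_t + s·(1−u_t) − f·u_t = u_t·(1−s−f) + s.
Here 1−s−f = 0.507 and s = 0.030.
u_1 = 0.144900 × 0.507 + 0.030 = 0.103464.
u_2 = 0.103464 × 0.507 + 0.030 = 0.082456.
u_3 = 0.082456 × 0.507 + 0.030 = 0.071805.

Unemployment rate after three quarters ≈ 7.18%.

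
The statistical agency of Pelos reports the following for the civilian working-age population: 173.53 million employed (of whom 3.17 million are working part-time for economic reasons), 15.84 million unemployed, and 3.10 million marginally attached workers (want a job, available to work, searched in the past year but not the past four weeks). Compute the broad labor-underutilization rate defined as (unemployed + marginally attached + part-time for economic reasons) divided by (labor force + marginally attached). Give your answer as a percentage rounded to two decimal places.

Labor force = 173.53 + 15.84 = 189.37 million.
Numerator = 15.84 + 3.10 + 3.17 = 22.11 million.
Denominator = 189.37 + 3.10 = 192.47 million.
Broad rate = 22.11 / 192.47 = 11.49%.

Broad underutilization rate ≈ 11.49%.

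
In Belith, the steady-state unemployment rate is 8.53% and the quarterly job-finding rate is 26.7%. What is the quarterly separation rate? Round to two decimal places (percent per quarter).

From u* = s/(s+f): s = u·f/(1−u).
s = 0.0853 × 26.7 / (1 − 0.0853) = 2.2775 / 0.9147 ≈ 2.49% per quarter.

Separation rate ≈ 2.49% per quarter.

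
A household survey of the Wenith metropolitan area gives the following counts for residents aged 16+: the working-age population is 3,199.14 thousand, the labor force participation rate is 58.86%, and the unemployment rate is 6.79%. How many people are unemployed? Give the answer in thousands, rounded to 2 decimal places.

Labor force = 0.5886 × 3,199.14 = 1,883.01 thousand.
Unemployed = 0.0679 × 1,883.01 ≈ 127.86 thousand.

About 127.86 thousand are unemployed.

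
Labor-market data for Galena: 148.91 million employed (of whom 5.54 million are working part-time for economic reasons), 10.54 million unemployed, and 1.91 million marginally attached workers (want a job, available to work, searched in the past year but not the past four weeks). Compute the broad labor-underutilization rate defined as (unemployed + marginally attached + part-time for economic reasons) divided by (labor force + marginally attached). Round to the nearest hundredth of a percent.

Labor force = 148.91 + 10.54 = 159.45 million.
Numerator = 10.54 + 1.91 + 5.54 = 17.99 million.
Denominator = 159.45 + 1.91 = 161.36 million.
Broad rate = 17.99 / 161.36 = 11.15%.

Broad underutilization rate ≈ 11.15%.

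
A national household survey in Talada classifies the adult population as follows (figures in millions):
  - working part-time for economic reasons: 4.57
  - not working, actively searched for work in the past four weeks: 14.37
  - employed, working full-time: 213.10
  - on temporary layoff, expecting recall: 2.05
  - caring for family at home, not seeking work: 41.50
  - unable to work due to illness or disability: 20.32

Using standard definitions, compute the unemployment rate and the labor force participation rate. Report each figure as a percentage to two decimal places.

Unemployment rate ≈ 7.01%; labor force participation rate ≈ 79.11%.

Employed = 4.57 + 213.10 = 217.67 million (anyone who worked, including part-time for economic reasons, counts as employed).
Unemployed = 14.37 + 2.05 = 16.42 million (jobless and actively searching, or on temporary layoff).
Labor force = 217.67 + 16.42 = 234.09 million.
Not in labor force = 41.50 + 20.32 = 61.82 million (those not working and not actively searching are outside the labor force).
Civilian working-age population = 234.09 + 61.82 = 295.91 million.
Unemployment rate = 16.42 / 234.09 = 7.01%.
Labor force participation rate = 234.09 / 295.91 = 79.11%.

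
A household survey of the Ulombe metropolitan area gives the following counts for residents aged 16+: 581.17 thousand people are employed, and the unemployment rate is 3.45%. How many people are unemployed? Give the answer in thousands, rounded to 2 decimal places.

Let U be the number unemployed. The labor force is E + U, and U/(E+U) = 0.0345.
So U = 0.0345 × 581.17 / (1 − 0.0345) = 20.0504 / 0.9655 ≈ 20.77 thousand.

About 20.77 thousand are unemployed.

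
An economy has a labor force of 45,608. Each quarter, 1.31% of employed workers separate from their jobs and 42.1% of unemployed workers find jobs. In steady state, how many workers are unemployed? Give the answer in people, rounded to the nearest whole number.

About 1,376 are unemployed in steady state.

Steady-state unemployment rate u* = s/(s+f) = 1.31/(1.31+42.1) = 0.030177.
Unemployed = u* × labor force = 0.030177 × 45,608 ≈ 1,376.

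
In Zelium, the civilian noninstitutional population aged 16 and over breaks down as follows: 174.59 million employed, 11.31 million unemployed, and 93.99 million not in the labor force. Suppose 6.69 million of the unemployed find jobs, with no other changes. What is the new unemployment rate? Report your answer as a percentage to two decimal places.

New unemployment rate ≈ 2.49%.

Initially, labor force = 174.59 + 11.31 = 185.90 million, so u = 11.31/185.90 = 6.08%.
After the change, unemployed falls and employed rises by 6.69; labor force unchanged → E = 181.28, U = 4.62, labor force = 185.90 million.
New unemployment rate = 4.62 / 185.90 = 2.49%.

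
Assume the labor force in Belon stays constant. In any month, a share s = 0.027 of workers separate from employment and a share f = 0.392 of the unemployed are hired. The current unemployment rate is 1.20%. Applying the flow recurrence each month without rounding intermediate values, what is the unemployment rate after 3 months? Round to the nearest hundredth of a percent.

Unemployment rate after three months ≈ 5.42%.

With a fixed labor force, u_{t+1} = u_t + s·(1−u_t) − f·u_t = u_t·(1−s−f) + s.
Here 1−s−f = 0.581 and s = 0.027.
u_1 = 0.012000 × 0.581 + 0.027 = 0.033972.
u_2 = 0.033972 × 0.581 + 0.027 = 0.046738.
u_3 = 0.046738 × 0.581 + 0.027 = 0.054155.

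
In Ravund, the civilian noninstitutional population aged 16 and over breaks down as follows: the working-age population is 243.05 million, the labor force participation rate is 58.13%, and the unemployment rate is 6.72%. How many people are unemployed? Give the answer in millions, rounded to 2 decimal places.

Labor force = 0.5813 × 243.05 = 141.28 million.
Unemployed = 0.0672 × 141.28 ≈ 9.49 million.

About 9.49 million are unemployed.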